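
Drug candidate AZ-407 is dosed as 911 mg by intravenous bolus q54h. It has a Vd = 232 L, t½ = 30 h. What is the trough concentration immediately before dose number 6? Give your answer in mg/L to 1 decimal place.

1.6 mg/L

f = (1/2)^(τ/t½) = (1/2)^(54/30) ≈ 0.2872.
C₀ = D/Vd = 911/232 ≈ 3.927 mg/L.
Before the 6th dose, 5 doses have been given. Superposition: Cmin = C₀·(f + f² + … + f^5).
≈ 3.927 × (0.2872 + 0.0825 + 0.0237 + 0.0068 + 0.0020) ≈ 3.927 × 0.4022 ≈ 1.579 mg/L.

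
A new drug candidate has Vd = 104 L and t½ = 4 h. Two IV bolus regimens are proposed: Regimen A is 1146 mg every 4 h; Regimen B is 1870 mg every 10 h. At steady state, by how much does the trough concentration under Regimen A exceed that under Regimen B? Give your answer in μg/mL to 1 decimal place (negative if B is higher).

Regimen A: f = (1/2)^(4/4) ≈ 0.5000; Cmin,ss = (1146/104)·f/(1−f) ≈ 11.019 μg/mL.
Regimen B: f = (1/2)^(10/4) ≈ 0.1768; Cmin,ss = (1870/104)·f/(1−f) ≈ 3.862 μg/mL.
Difference ≈ 11.019 − 3.862 ≈ 7.157 μg/mL.

7.2 μg/mL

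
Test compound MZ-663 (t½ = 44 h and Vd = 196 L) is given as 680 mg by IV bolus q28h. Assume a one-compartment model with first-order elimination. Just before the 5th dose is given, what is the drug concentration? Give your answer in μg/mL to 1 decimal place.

f = (1/2)^(τ/t½) = (1/2)^(28/44) ≈ 0.6433.
C₀ = D/Vd = 680/196 ≈ 3.469 μg/mL.
Before the 5th dose, 4 doses have been given. Superposition: Cmin = C₀·(f + f² + … + f^4).
≈ 3.469 × (0.6433 + 0.4138 + 0.2662 + 0.1713) ≈ 3.469 × 1.4946 ≈ 5.185 μg/mL.

5.2 μg/mL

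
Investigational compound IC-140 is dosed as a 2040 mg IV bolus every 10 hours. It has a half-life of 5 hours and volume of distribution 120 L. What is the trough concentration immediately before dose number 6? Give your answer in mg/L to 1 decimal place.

f = (1/2)^(τ/t½) = (1/2)^(10/5) ≈ 0.2500.
C₀ = D/Vd = 2040/120 ≈ 17.000 mg/L.
Before the 6th dose, 5 doses have been given. Superposition: Cmin = C₀·(f + f² + … + f^5).
≈ 17.000 × (0.2500 + 0.0625 + 0.0156 + 0.0039 + 0.0010) ≈ 17.000 × 0.3330 ≈ 5.661 mg/L.

5.7 mg/L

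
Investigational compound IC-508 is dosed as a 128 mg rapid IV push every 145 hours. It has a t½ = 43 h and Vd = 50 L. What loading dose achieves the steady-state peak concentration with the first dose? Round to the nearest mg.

142 mg

f = (1/2)^(145/43) ≈ 0.096583; accumulation ratio R = 1/(1−f) ≈ 1.10691.
Loading dose to hit Cmax,ss on first dose: D_load = D_maint·R ≈ 128 × 1.10691 ≈ 141.68 mg.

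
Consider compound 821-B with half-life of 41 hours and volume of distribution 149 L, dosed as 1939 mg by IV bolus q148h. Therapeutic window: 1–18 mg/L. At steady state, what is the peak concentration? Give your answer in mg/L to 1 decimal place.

k = ln2/t½ = ln2/41 ≈ 0.016906 h⁻¹; fraction remaining f = e^(−kτ) = e^(−0.016906×148) ≈ 0.0819.
At steady state, accumulation factor R = 1/(1 − e^(−kτ)) ≈ 1.0892.
Single-dose peak C₀ = D/Vd = 1939/149 ≈ 13.013 mg/L.
Cmax,ss = C₀/(1 − f) ≈ 13.013/0.9181 ≈ 14.174 mg/L.
Peak 14.2 mg/L vs MTC 18 mg/L: below toxic threshold.

14.2 mg/L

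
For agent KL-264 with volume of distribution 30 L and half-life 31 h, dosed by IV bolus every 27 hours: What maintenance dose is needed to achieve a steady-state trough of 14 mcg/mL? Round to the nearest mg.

τ/t½ = 27/31 ≈ 0.87097, so f = (1/2)^(27/31) ≈ 0.546780.
Cmin,ss = (D/Vd)·f/(1−f), so D = Cmin,ss·Vd·(1−f)/f.
D = 14 × 30 × (1−f)/f ≈ 14 × 30 × 0.82889 ≈ 348.13 mg.

348 mg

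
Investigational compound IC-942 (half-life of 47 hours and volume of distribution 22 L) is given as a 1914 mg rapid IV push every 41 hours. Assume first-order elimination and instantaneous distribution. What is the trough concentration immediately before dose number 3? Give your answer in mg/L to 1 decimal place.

73.5 mg/L

f = (1/2)^(τ/t½) = (1/2)^(41/47) ≈ 0.5463.
C₀ = D/Vd = 1914/22 ≈ 87.000 mg/L.
Before the 3rd dose, 2 doses have been given. Superposition: Cmin = C₀·(f + f²).
≈ 87.000 × (0.5463 + 0.2984) ≈ 87.000 × 0.8447 ≈ 73.489 mg/L.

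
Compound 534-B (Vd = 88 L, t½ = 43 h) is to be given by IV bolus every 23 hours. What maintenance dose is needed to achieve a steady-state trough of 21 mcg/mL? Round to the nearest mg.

τ/t½ = 23/43 ≈ 0.53488, so f = (1/2)^(23/43) ≈ 0.690214.
Cmin,ss = (D/Vd)·f/(1−f), so D = Cmin,ss·Vd·(1−f)/f.
D = 21 × 88 × (1−f)/f ≈ 21 × 88 × 0.44883 ≈ 829.44 mg.

829 mg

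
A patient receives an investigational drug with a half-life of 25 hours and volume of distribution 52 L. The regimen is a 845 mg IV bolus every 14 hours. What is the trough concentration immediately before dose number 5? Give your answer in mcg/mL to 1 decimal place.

f = (1/2)^(τ/t½) = (1/2)^(14/25) ≈ 0.6783.
C₀ = D/Vd = 845/52 ≈ 16.250 mcg/mL.
Before the 5th dose, 4 doses have been given. Superposition: Cmin = C₀·(f + f² + … + f^4).
≈ 16.250 × (0.6783 + 0.4601 + 0.3121 + 0.2117) ≈ 16.250 × 1.6622 ≈ 27.011 mcg/mL.

27.0 mcg/mL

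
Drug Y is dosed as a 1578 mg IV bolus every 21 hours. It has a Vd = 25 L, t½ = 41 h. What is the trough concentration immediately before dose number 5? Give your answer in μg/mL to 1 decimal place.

f = (1/2)^(τ/t½) = (1/2)^(21/41) ≈ 0.7012.
C₀ = D/Vd = 1578/25 ≈ 63.120 μg/mL.
Before the 5th dose, 4 doses have been given. Superposition: Cmin = C₀·(f + f² + … + f^4).
≈ 63.120 × (0.7012 + 0.4917 + 0.3448 + 0.2418) ≈ 63.120 × 1.7795 ≈ 112.322 μg/mL.

112.3 μg/mL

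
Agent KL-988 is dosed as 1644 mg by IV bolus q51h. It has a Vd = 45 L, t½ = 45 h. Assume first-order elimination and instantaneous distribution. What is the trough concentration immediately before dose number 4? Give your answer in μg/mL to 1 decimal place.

f = (1/2)^(τ/t½) = (1/2)^(51/45) ≈ 0.4559.
C₀ = D/Vd = 1644/45 ≈ 36.533 μg/mL.
Before the 4th dose, 3 doses have been given. Superposition: Cmin = C₀·(f + f² + … + f^3).
≈ 36.533 × (0.4559 + 0.2078 + 0.0948) ≈ 36.533 × 0.7585 ≈ 27.710 μg/mL.

27.7 μg/mL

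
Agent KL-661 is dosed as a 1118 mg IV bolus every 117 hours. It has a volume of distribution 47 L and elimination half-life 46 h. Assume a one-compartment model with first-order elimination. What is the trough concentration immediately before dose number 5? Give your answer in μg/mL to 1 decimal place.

f = (1/2)^(τ/t½) = (1/2)^(117/46) ≈ 0.1715.
C₀ = D/Vd = 1118/47 ≈ 23.787 μg/mL.
Before the 5th dose, 4 doses have been given. Superposition: Cmin = C₀·(f + f² + … + f^4).
≈ 23.787 × (0.1715 + 0.0294 + 0.0050 + 0.0009) ≈ 23.787 × 0.2068 ≈ 4.919 μg/mL.

4.9 μg/mL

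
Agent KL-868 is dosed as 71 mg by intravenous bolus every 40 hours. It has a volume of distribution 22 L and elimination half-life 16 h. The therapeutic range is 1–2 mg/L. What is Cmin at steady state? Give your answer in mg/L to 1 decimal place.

0.7 mg/L

Over one 40-h interval, 40/16 ≈ 2.5 half-lives elapse, leaving f ≈ 0.1768 of each dose.
Single-dose peak C₀ = D/Vd = 71/22 ≈ 3.227 mg/L.
Steady-state trough Cmin,ss = C₀·f/(1−f) ≈ 3.227 × 0.1768/0.8232 ≈ 0.693 mg/L.
Trough 0.7 mg/L vs MEC 1 mg/L: subtherapeutic.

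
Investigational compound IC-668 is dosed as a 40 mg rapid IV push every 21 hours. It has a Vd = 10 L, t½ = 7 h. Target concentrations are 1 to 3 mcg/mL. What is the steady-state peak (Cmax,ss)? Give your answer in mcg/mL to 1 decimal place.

4.6 mcg/mL

The dosing interval is 3 half-lives, so f = 2^(−3) = 0.125.
Accumulation ratio R = 1/(1 − f) = 1/0.875 = 8/7.
Single-dose peak C₀ = D/Vd = 40/10 = 4 mcg/mL.
Steady-state peak Cmax,ss = C₀·R = 4 × 8/7 ≈ 4.571 mcg/mL.
Peak 4.6 mcg/mL vs MTC 3 mcg/mL: exceeds toxic threshold.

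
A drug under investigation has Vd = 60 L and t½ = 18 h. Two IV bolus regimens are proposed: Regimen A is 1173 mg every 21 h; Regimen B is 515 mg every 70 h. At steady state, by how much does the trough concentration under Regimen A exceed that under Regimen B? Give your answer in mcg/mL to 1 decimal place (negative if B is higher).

15.1 mcg/mL

Regimen A: f = (1/2)^(21/18) ≈ 0.4454; Cmin,ss = (1173/60)·f/(1−f) ≈ 15.701 mcg/mL.
Regimen B: f = (1/2)^(70/18) ≈ 0.0675; Cmin,ss = (515/60)·f/(1−f) ≈ 0.621 mcg/mL.
Difference ≈ 15.701 − 0.621 ≈ 15.080 mcg/mL.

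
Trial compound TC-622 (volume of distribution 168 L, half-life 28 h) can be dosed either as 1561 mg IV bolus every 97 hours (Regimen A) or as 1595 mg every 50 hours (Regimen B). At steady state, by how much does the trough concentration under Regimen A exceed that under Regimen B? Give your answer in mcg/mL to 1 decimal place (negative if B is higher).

-3.0 mcg/mL

Regimen A: f = (1/2)^(97/28) ≈ 0.0906; Cmin,ss = (1561/168)·f/(1−f) ≈ 0.926 mcg/mL.
Regimen B: f = (1/2)^(50/28) ≈ 0.2900; Cmin,ss = (1595/168)·f/(1−f) ≈ 3.878 mcg/mL.
Difference ≈ 0.926 − 3.878 ≈ -2.952 mcg/mL.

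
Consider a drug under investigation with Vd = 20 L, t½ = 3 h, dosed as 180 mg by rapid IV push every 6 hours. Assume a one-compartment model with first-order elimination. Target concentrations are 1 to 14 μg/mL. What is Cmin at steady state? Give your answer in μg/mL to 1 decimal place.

3.0 μg/mL

τ = 6 h = 2 half-lives, so f = (1/2)^2 = 0.25.
At steady state, R = 1/(1 − 0.25) = 4/3.
Single-dose peak C₀ = D/Vd = 180/20 = 9 μg/mL.
Steady-state peak Cmax,ss = C₀·R = 9 × 4/3 ≈ 12.000 μg/mL.
Steady-state trough Cmin,ss = Cmax,ss·f ≈ 12.000 × 0.25 ≈ 3.000 μg/mL.
Trough 3.0 μg/mL vs MEC 1 μg/mL: adequate.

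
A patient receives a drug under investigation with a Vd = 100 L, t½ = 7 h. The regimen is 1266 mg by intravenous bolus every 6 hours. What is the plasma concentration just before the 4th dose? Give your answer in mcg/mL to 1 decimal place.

13.0 mcg/mL

f = (1/2)^(τ/t½) = (1/2)^(6/7) ≈ 0.5520.
C₀ = D/Vd = 1266/100 ≈ 12.660 mcg/mL.
Before the 4th dose, 3 doses have been given. Superposition: Cmin = C₀·(f + f² + … + f^3).
≈ 12.660 × (0.5520 + 0.3047 + 0.1682) ≈ 12.660 × 1.0249 ≈ 12.975 mcg/mL.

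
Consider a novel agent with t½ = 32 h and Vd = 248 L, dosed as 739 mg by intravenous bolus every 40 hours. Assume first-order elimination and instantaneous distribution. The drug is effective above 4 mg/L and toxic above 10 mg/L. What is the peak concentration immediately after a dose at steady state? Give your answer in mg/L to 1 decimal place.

5.1 mg/L

k = ln2/t½ = ln2/32 ≈ 0.021661 h⁻¹; fraction remaining f = e^(−kτ) = e^(−0.021661×40) ≈ 0.4204.
Accumulation ratio R = 1/(1 − f) ≈ 1/0.5796 ≈ 1.7253.
Each bolus raises the concentration by D/Vd = 739/248 ≈ 2.980 mg/L.
Steady-state peak Cmax,ss = C₀·R ≈ 2.980 × 1.7253 ≈ 5.141 mg/L.
Peak 5.1 mg/L vs MTC 10 mg/L: below toxic threshold.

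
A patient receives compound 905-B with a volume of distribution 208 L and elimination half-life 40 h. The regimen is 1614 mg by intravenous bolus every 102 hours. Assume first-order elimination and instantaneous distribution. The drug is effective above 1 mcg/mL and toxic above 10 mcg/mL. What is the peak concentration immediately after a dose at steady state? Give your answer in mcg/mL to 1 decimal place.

Over one 102-h interval, 102/40 ≈ 2.55 half-lives elapse, leaving f ≈ 0.1708 of each dose.
At steady state, accumulation factor R = 1/(1 − e^(−kτ)) ≈ 1.2060.
Each bolus raises the concentration by D/Vd = 1614/208 ≈ 7.760 mcg/mL.
Steady-state peak Cmax,ss = C₀·R ≈ 7.760 × 1.2060 ≈ 9.359 mcg/mL.
Peak 9.4 mcg/mL vs MTC 10 mcg/mL: below toxic threshold.

9.4 mcg/mL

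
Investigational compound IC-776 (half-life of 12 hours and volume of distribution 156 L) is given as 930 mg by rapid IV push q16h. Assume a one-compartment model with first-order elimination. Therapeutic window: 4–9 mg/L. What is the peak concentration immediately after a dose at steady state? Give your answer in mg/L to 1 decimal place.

τ/t½ = 16/12 ≈ 1.3333, so fraction remaining f = (1/2)^(16/12) ≈ 0.3969.
At steady state, accumulation factor R = 1/(1 − e^(−kτ)) ≈ 1.6581.
Each bolus raises the concentration by D/Vd = 930/156 ≈ 5.962 mg/L.
Steady-state peak Cmax,ss = C₀·R ≈ 5.962 × 1.6581 ≈ 9.886 mg/L.
Peak 9.9 mg/L vs MTC 9 mg/L: exceeds toxic threshold.

9.9 mg/L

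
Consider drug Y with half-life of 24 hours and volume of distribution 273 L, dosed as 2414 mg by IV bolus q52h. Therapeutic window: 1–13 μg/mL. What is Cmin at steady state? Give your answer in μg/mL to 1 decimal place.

k = ln2/t½ = ln2/24 ≈ 0.028881 h⁻¹; fraction remaining f = e^(−kτ) = e^(−0.028881×52) ≈ 0.2227.
Single-dose peak C₀ = D/Vd = 2414/273 ≈ 8.842 μg/mL.
Steady-state trough Cmin,ss = C₀·f/(1−f) ≈ 8.842 × 0.2227/0.7773 ≈ 2.533 μg/mL.
Trough 2.5 μg/mL vs MEC 1 μg/mL: adequate.

2.5 μg/mL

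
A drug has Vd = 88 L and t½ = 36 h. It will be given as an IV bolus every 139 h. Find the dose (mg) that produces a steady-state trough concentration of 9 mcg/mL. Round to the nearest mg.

τ/t½ = 139/36 ≈ 3.8611, so f = (1/2)^(139/36) ≈ 0.068816.
Cmin,ss = (D/Vd)·f/(1−f), so D = Cmin,ss·Vd·(1−f)/f.
D = 9 × 88 × (1−f)/f ≈ 9 × 88 × 13.53150 ≈ 10716.95 mg.

10717 mg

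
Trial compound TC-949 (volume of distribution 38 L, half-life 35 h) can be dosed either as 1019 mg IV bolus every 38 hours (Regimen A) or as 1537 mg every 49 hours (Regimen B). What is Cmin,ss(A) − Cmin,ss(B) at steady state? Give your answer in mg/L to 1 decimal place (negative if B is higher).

Regimen A: f = (1/2)^(38/35) ≈ 0.4712; Cmin,ss = (1019/38)·f/(1−f) ≈ 23.895 mg/L.
Regimen B: f = (1/2)^(49/35) ≈ 0.3789; Cmin,ss = (1537/38)·f/(1−f) ≈ 24.675 mg/L.
Difference ≈ 23.895 − 24.675 ≈ -0.780 mg/L.

-0.8 mg/L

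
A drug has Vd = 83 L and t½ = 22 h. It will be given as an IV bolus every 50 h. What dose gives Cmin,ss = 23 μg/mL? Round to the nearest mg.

7316 mg

τ/t½ = 50/22 ≈ 2.2727, so f = (1/2)^(50/22) ≈ 0.206938.
Cmin,ss = (D/Vd)·f/(1−f), so D = Cmin,ss·Vd·(1−f)/f.
D = 23 × 83 × (1−f)/f ≈ 23 × 83 × 3.83237 ≈ 7315.99 mg.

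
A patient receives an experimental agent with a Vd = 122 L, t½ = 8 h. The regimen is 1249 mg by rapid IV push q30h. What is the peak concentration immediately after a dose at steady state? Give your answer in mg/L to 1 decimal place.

τ/t½ = 30/8 ≈ 3.75, so fraction remaining f = (1/2)^(30/8) ≈ 0.0743.
At steady state, accumulation factor R = 1/(1 − e^(−kτ)) ≈ 1.0803.
Single-dose peak C₀ = D/Vd = 1249/122 ≈ 10.238 mg/L.
Steady-state peak Cmax,ss = C₀·R ≈ 10.238 × 1.0803 ≈ 11.060 mg/L.

11.1 mg/L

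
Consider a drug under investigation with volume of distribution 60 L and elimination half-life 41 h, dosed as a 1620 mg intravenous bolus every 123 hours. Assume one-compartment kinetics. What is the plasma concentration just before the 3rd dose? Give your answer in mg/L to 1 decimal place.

3.8 mg/L

f = (1/2)^(τ/t½) = (1/2)^(123/41) ≈ 0.1250.
C₀ = D/Vd = 1620/60 ≈ 27.000 mg/L.
Before the 3rd dose, 2 doses have been given. Superposition: Cmin = C₀·(f + f²).
≈ 27.000 × (0.1250 + 0.0156) ≈ 27.000 × 0.1406 ≈ 3.796 mg/L.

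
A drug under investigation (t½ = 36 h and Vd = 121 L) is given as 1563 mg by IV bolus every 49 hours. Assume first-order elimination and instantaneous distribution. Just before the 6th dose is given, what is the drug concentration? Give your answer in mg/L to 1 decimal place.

f = (1/2)^(τ/t½) = (1/2)^(49/36) ≈ 0.3893.
C₀ = D/Vd = 1563/121 ≈ 12.917 mg/L.
Before the 6th dose, 5 doses have been given. Superposition: Cmin = C₀·(f + f² + … + f^5).
≈ 12.917 × (0.3893 + 0.1516 + 0.0590 + 0.0230 + 0.0089) ≈ 12.917 × 0.6318 ≈ 8.161 mg/L.

8.2 mg/L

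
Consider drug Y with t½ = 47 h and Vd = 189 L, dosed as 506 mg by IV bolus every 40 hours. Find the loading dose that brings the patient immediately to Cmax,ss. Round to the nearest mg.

1135 mg

f = (1/2)^(40/47) ≈ 0.554376; accumulation ratio R = 1/(1−f) ≈ 2.24404.
Loading dose to hit Cmax,ss on first dose: D_load = D_maint·R ≈ 506 × 2.24404 ≈ 1135.48 mg.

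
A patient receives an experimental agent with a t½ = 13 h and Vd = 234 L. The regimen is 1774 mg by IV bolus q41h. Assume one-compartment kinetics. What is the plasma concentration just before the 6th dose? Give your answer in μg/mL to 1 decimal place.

1.0 μg/mL

f = (1/2)^(τ/t½) = (1/2)^(41/13) ≈ 0.1124.
C₀ = D/Vd = 1774/234 ≈ 7.581 μg/mL.
Before the 6th dose, 5 doses have been given. Superposition: Cmin = C₀·(f + f² + … + f^5).
≈ 7.581 × (0.1124 + 0.0126 + 0.0014 + 0.0002 + 0.0000) ≈ 7.581 × 0.1266 ≈ 0.960 μg/mL.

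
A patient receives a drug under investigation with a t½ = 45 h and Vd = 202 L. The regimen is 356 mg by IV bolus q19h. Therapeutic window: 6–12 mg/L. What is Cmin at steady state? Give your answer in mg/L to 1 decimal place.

5.2 mg/L

τ/t½ = 19/45 ≈ 0.42222, so fraction remaining f = (1/2)^(19/45) ≈ 0.7463.
Single-dose peak C₀ = D/Vd = 356/202 ≈ 1.762 mg/L.
Steady-state trough Cmin,ss = C₀·f/(1−f) ≈ 1.762 × 0.7463/0.2537 ≈ 5.183 mg/L.
Trough 5.2 mg/L vs MEC 6 mg/L: subtherapeutic.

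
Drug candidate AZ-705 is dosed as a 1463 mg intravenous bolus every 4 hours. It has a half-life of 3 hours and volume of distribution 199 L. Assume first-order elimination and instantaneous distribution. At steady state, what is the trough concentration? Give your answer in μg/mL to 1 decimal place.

Over one 4-h interval, 4/3 ≈ 1.3333 half-lives elapse, leaving f ≈ 0.3969 of each dose.
Accumulation ratio R = 1/(1 − f) ≈ 1/0.6031 ≈ 1.6581.
Each bolus raises the concentration by D/Vd = 1463/199 ≈ 7.352 μg/mL.
Steady-state peak Cmax,ss = C₀·R ≈ 7.352 × 1.6581 ≈ 12.190 μg/mL.
Steady-state trough Cmin,ss = Cmax,ss·f ≈ 12.190 × 0.3969 ≈ 4.838 μg/mL.

4.8 μg/mL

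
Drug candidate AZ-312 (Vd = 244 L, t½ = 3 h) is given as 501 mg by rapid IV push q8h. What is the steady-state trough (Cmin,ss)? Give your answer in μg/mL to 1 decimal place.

0.4 μg/mL

Over one 8-h interval, 8/3 ≈ 2.6667 half-lives elapse, leaving f ≈ 0.1575 of each dose.
Accumulation ratio R = 1/(1 − f) ≈ 1/0.8425 ≈ 1.1869.
Single-dose peak C₀ = D/Vd = 501/244 ≈ 2.053 μg/mL.
Cmax,ss = C₀/(1 − f) ≈ 2.053/0.8425 ≈ 2.437 μg/mL.
Steady-state trough Cmin,ss = Cmax,ss·f ≈ 2.437 × 0.1575 ≈ 0.384 μg/mL.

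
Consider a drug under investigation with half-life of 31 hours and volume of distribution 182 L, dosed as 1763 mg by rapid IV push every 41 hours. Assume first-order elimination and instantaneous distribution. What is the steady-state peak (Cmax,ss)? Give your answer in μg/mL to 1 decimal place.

τ/t½ = 41/31 ≈ 1.3226, so fraction remaining f = (1/2)^(41/31) ≈ 0.3998.
Accumulation ratio R = 1/(1 − f) ≈ 1/0.6002 ≈ 1.6661.
Single-dose peak C₀ = D/Vd = 1763/182 ≈ 9.687 μg/mL.
Steady-state peak Cmax,ss = C₀·R ≈ 9.687 × 1.6661 ≈ 16.140 μg/mL.

16.1 μg/mL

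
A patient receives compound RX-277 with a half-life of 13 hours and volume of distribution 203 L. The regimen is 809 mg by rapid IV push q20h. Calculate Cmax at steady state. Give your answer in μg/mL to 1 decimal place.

τ/t½ = 20/13 ≈ 1.5385, so fraction remaining f = (1/2)^(20/13) ≈ 0.3443.
At steady state, accumulation factor R = 1/(1 − e^(−kτ)) ≈ 1.5251.
Single-dose peak C₀ = D/Vd = 809/203 ≈ 3.985 μg/mL.
Cmax,ss = C₀/(1 − f) ≈ 3.985/0.6557 ≈ 6.077 μg/mL.

6.1 μg/mL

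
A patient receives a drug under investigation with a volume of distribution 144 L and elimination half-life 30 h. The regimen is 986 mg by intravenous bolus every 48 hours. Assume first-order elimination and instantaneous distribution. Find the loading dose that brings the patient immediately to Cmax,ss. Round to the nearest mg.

1471 mg

f = (1/2)^(48/30) ≈ 0.329877; accumulation ratio R = 1/(1−f) ≈ 1.49226.
Loading dose to hit Cmax,ss on first dose: D_load = D_maint·R ≈ 986 × 1.49226 ≈ 1471.37 mg.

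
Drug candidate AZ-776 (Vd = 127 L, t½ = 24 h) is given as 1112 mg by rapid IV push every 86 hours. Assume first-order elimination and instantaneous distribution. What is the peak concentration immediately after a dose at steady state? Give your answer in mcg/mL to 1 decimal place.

9.6 mcg/mL

Over one 86-h interval, 86/24 ≈ 3.5833 half-lives elapse, leaving f ≈ 0.0834 of each dose.
Accumulation ratio R = 1/(1 − f) ≈ 1/0.9166 ≈ 1.0910.
Single-dose peak C₀ = D/Vd = 1112/127 ≈ 8.756 mcg/mL.
Steady-state peak Cmax,ss = C₀·R ≈ 8.756 × 1.0910 ≈ 9.553 mcg/mL.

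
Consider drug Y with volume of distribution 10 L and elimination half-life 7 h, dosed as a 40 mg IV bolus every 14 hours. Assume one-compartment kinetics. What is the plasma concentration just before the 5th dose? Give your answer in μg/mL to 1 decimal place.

1.3 μg/mL

f = (1/2)^(τ/t½) = (1/2)^(14/7) ≈ 0.2500.
C₀ = D/Vd = 40/10 ≈ 4.000 μg/mL.
Before the 5th dose, 4 doses have been given. Superposition: Cmin = C₀·(f + f² + … + f^4).
≈ 4.000 × (0.2500 + 0.0625 + 0.0156 + 0.0039) ≈ 4.000 × 0.3320 ≈ 1.328 μg/mL.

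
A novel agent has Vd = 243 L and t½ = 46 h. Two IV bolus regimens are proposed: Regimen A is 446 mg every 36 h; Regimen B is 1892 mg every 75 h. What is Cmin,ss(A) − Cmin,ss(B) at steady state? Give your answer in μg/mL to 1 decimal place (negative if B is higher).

Regimen A: f = (1/2)^(36/46) ≈ 0.5813; Cmin,ss = (446/243)·f/(1−f) ≈ 2.548 μg/mL.
Regimen B: f = (1/2)^(75/46) ≈ 0.3230; Cmin,ss = (1892/243)·f/(1−f) ≈ 3.715 μg/mL.
Difference ≈ 2.548 − 3.715 ≈ -1.167 μg/mL.

-1.2 μg/mL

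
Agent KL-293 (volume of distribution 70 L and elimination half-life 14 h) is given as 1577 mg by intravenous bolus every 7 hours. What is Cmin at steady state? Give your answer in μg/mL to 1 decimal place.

54.4 μg/mL

τ/t½ = 7/14 ≈ 0.5, so fraction remaining f = (1/2)^(7/14) ≈ 0.7071.
Single-dose peak C₀ = D/Vd = 1577/70 ≈ 22.529 μg/mL.
Steady-state trough Cmin,ss = C₀·f/(1−f) ≈ 22.529 × 0.7071/0.2929 ≈ 54.388 μg/mL.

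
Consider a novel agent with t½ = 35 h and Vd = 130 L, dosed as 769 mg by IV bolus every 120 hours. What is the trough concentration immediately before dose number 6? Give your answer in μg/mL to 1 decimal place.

0.6 μg/mL

f = (1/2)^(τ/t½) = (1/2)^(120/35) ≈ 0.0929.
C₀ = D/Vd = 769/130 ≈ 5.915 μg/mL.
Before the 6th dose, 5 doses have been given. Superposition: Cmin = C₀·(f + f² + … + f^5).
≈ 5.915 × (0.0929 + 0.0086 + 0.0008 + 0.0001 + 0.0000) ≈ 5.915 × 0.1024 ≈ 0.606 μg/mL.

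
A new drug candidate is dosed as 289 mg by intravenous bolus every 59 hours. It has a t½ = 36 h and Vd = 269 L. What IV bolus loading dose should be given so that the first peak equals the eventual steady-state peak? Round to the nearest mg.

426 mg

f = (1/2)^(59/36) ≈ 0.321104; accumulation ratio R = 1/(1−f) ≈ 1.47298.
Loading dose to hit Cmax,ss on first dose: D_load = D_maint·R ≈ 289 × 1.47298 ≈ 425.69 mg.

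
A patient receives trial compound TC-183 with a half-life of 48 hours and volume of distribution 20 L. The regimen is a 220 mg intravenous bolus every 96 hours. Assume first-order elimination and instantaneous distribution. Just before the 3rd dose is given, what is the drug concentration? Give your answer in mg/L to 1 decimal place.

3.4 mg/L

f = (1/2)^(τ/t½) = (1/2)^(96/48) ≈ 0.2500.
C₀ = D/Vd = 220/20 ≈ 11.000 mg/L.
Before the 3rd dose, 2 doses have been given. Superposition: Cmin = C₀·(f + f²).
≈ 11.000 × (0.2500 + 0.0625) ≈ 11.000 × 0.3125 ≈ 3.438 mg/L.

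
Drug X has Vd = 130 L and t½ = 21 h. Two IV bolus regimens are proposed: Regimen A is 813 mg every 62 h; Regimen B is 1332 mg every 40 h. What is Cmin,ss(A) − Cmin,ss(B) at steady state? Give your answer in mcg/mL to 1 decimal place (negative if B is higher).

Regimen A: f = (1/2)^(62/21) ≈ 0.1292; Cmin,ss = (813/130)·f/(1−f) ≈ 0.928 mcg/mL.
Regimen B: f = (1/2)^(40/21) ≈ 0.2671; Cmin,ss = (1332/130)·f/(1−f) ≈ 3.734 mcg/mL.
Difference ≈ 0.928 − 3.734 ≈ -2.806 mcg/mL.

-2.8 mcg/mL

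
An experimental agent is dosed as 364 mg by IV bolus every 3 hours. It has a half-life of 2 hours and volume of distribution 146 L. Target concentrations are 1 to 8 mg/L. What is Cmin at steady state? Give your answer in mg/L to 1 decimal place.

Over one 3-h interval, 3/2 ≈ 1.5 half-lives elapse, leaving f ≈ 0.3536 of each dose.
Single-dose peak C₀ = D/Vd = 364/146 ≈ 2.493 mg/L.
Steady-state trough Cmin,ss = C₀·f/(1−f) ≈ 2.493 × 0.3536/0.6464 ≈ 1.364 mg/L.
Trough 1.4 mg/L vs MEC 1 mg/L: adequate.

1.4 mg/L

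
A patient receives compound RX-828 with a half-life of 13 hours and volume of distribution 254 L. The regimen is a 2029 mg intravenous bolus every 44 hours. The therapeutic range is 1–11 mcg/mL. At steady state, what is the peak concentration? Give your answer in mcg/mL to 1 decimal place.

τ/t½ = 44/13 ≈ 3.3846, so fraction remaining f = (1/2)^(44/13) ≈ 0.0957.
At steady state, accumulation factor R = 1/(1 − e^(−kτ)) ≈ 1.1058.
Each bolus raises the concentration by D/Vd = 2029/254 ≈ 7.988 mcg/mL.
Steady-state peak Cmax,ss = C₀·R ≈ 7.988 × 1.1058 ≈ 8.833 mcg/mL.
Peak 8.8 mcg/mL vs MTC 11 mcg/mL: below toxic threshold.

8.8 mcg/mL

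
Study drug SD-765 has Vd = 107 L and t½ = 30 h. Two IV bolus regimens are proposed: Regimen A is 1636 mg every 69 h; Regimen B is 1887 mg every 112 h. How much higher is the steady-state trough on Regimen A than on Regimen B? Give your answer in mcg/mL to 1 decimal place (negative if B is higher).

2.5 mcg/mL

Regimen A: f = (1/2)^(69/30) ≈ 0.2031; Cmin,ss = (1636/107)·f/(1−f) ≈ 3.897 mcg/mL.
Regimen B: f = (1/2)^(112/30) ≈ 0.0752; Cmin,ss = (1887/107)·f/(1−f) ≈ 1.434 mcg/mL.
Difference ≈ 3.897 − 1.434 ≈ 2.463 mcg/mL.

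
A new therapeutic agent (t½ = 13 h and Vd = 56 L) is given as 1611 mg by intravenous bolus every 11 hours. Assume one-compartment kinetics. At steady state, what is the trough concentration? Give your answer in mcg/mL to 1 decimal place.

Over one 11-h interval, 11/13 ≈ 0.84615 half-lives elapse, leaving f ≈ 0.5563 of each dose.
At steady state, accumulation factor R = 1/(1 − e^(−kτ)) ≈ 2.2538.
Single-dose peak C₀ = D/Vd = 1611/56 ≈ 28.768 mcg/mL.
Cmax,ss = C₀/(1 − f) ≈ 28.768/0.4437 ≈ 64.837 mcg/mL.
One interval later, Cmin,ss = Cmax,ss·e^(−kτ) ≈ 64.837 × 0.5563 ≈ 36.069 mcg/mL.

36.1 mcg/mL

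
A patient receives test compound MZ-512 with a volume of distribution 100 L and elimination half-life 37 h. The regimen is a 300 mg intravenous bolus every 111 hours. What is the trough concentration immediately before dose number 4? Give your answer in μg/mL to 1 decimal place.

0.4 μg/mL

f = (1/2)^(τ/t½) = (1/2)^(111/37) ≈ 0.1250.
C₀ = D/Vd = 300/100 ≈ 3.000 μg/mL.
Before the 4th dose, 3 doses have been given. Superposition: Cmin = C₀·(f + f² + … + f^3).
≈ 3.000 × (0.1250 + 0.0156 + 0.0020) ≈ 3.000 × 0.1426 ≈ 0.428 μg/mL.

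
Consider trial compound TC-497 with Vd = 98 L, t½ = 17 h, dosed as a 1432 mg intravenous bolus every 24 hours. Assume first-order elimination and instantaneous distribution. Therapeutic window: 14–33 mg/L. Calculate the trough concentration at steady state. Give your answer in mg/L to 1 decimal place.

τ/t½ = 24/17 ≈ 1.4118, so fraction remaining f = (1/2)^(24/17) ≈ 0.3759.
Single-dose peak C₀ = D/Vd = 1432/98 ≈ 14.612 mg/L.
Steady-state trough Cmin,ss = C₀·f/(1−f) ≈ 14.612 × 0.3759/0.6241 ≈ 8.801 mg/L.
Trough 8.8 mg/L vs MEC 14 mg/L: subtherapeutic.

8.8 mg/L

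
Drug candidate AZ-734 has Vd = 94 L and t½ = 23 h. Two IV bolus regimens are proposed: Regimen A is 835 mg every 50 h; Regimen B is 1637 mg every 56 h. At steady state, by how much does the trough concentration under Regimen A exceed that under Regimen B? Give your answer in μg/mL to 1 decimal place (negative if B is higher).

-1.4 μg/mL

Regimen A: f = (1/2)^(50/23) ≈ 0.2216; Cmin,ss = (835/94)·f/(1−f) ≈ 2.529 μg/mL.
Regimen B: f = (1/2)^(56/23) ≈ 0.1850; Cmin,ss = (1637/94)·f/(1−f) ≈ 3.953 μg/mL.
Difference ≈ 2.529 − 3.953 ≈ -1.424 μg/mL.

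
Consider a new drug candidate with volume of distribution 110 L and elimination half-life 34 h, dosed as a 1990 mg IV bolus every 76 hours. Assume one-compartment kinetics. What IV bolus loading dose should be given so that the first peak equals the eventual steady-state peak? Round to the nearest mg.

f = (1/2)^(76/34) ≈ 0.212378; accumulation ratio R = 1/(1−f) ≈ 1.26964.
Loading dose to hit Cmax,ss on first dose: D_load = D_maint·R ≈ 1990 × 1.26964 ≈ 2526.58 mg.

2527 mg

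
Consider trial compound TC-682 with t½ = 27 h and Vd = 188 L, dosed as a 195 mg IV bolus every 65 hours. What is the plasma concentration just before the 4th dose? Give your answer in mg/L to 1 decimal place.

0.2 mg/L

f = (1/2)^(τ/t½) = (1/2)^(65/27) ≈ 0.1885.
C₀ = D/Vd = 195/188 ≈ 1.037 mg/L.
Before the 4th dose, 3 doses have been given. Superposition: Cmin = C₀·(f + f² + … + f^3).
≈ 1.037 × (0.1885 + 0.0355 + 0.0067) ≈ 1.037 × 0.2307 ≈ 0.239 mg/L.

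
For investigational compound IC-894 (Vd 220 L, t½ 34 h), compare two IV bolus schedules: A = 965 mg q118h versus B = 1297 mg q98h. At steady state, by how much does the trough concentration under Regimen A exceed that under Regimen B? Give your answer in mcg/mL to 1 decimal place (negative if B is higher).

-0.5 mcg/mL

Regimen A: f = (1/2)^(118/34) ≈ 0.0902; Cmin,ss = (965/220)·f/(1−f) ≈ 0.435 mcg/mL.
Regimen B: f = (1/2)^(98/34) ≈ 0.1356; Cmin,ss = (1297/220)·f/(1−f) ≈ 0.925 mcg/mL.
Difference ≈ 0.435 − 0.925 ≈ -0.490 mcg/mL.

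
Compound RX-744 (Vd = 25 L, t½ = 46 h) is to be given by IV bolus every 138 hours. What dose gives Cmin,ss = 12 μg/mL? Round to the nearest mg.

τ/t½ = 138/46 ≈ 3, so f = (1/2)^(138/46) ≈ 0.125000.
Cmin,ss = (D/Vd)·f/(1−f), so D = Cmin,ss·Vd·(1−f)/f.
D = 12 × 25 × (1−f)/f ≈ 12 × 25 × 7.00000 ≈ 2100.00 mg.

2100 mg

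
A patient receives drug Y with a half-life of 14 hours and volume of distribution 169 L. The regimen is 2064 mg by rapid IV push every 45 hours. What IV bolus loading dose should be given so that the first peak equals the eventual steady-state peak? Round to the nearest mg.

2313 mg

f = (1/2)^(45/14) ≈ 0.107747; accumulation ratio R = 1/(1−f) ≈ 1.12076.
Loading dose to hit Cmax,ss on first dose: D_load = D_maint·R ≈ 2064 × 1.12076 ≈ 2313.25 mg.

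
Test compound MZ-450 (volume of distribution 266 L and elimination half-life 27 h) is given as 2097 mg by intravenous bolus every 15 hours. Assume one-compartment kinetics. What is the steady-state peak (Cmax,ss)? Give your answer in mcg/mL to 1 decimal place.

24.7 mcg/mL

Over one 15-h interval, 15/27 ≈ 0.55556 half-lives elapse, leaving f ≈ 0.6804 of each dose.
Accumulation ratio R = 1/(1 − f) ≈ 1/0.3196 ≈ 3.1289.
Each bolus raises the concentration by D/Vd = 2097/266 ≈ 7.883 mcg/mL.
Steady-state peak Cmax,ss = C₀·R ≈ 7.883 × 3.1289 ≈ 24.665 mcg/mL.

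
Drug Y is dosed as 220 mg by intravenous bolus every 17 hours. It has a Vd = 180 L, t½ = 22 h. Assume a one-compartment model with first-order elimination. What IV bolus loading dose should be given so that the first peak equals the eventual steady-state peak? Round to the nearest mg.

f = (1/2)^(17/22) ≈ 0.585310; accumulation ratio R = 1/(1−f) ≈ 2.41144.
Loading dose to hit Cmax,ss on first dose: D_load = D_maint·R ≈ 220 × 2.41144 ≈ 530.52 mg.

531 mg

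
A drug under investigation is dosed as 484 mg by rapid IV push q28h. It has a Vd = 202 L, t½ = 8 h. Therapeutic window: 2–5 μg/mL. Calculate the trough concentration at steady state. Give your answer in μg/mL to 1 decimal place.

Over one 28-h interval, 28/8 ≈ 3.5 half-lives elapse, leaving f ≈ 0.0884 of each dose.
At steady state, accumulation factor R = 1/(1 − e^(−kτ)) ≈ 1.0970.
Single-dose peak C₀ = D/Vd = 484/202 ≈ 2.396 μg/mL.
Steady-state peak Cmax,ss = C₀·R ≈ 2.396 × 1.0970 ≈ 2.628 μg/mL.
Steady-state trough Cmin,ss = Cmax,ss·f ≈ 2.628 × 0.0884 ≈ 0.232 μg/mL.
Trough 0.2 μg/mL vs MEC 2 μg/mL: subtherapeutic.

0.2 μg/mL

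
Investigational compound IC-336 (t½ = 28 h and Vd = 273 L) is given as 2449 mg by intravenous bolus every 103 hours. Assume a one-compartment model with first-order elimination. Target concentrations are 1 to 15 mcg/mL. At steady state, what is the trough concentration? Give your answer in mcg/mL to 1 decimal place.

k = ln2/t½ = ln2/28 ≈ 0.024755 h⁻¹; fraction remaining f = e^(−kτ) = e^(−0.024755×103) ≈ 0.0781.
Accumulation ratio R = 1/(1 − f) ≈ 1/0.9219 ≈ 1.0847.
Single-dose peak C₀ = D/Vd = 2449/273 ≈ 8.971 mcg/mL.
Cmax,ss = C₀/(1 − f) ≈ 8.971/0.9219 ≈ 9.731 mcg/mL.
Steady-state trough Cmin,ss = Cmax,ss·f ≈ 9.731 × 0.0781 ≈ 0.760 mcg/mL.
Trough 0.8 mcg/mL vs MEC 1 mcg/mL: subtherapeutic.

0.8 mcg/mL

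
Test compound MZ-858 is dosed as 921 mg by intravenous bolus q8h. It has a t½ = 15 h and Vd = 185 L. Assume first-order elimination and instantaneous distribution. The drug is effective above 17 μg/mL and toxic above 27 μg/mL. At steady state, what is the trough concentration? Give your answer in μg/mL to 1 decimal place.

Over one 8-h interval, 8/15 ≈ 0.53333 half-lives elapse, leaving f ≈ 0.6910 of each dose.
Accumulation ratio R = 1/(1 − f) ≈ 1/0.3090 ≈ 3.2362.
Single-dose peak C₀ = D/Vd = 921/185 ≈ 4.978 μg/mL.
Cmax,ss = C₀/(1 − f) ≈ 4.978/0.3090 ≈ 16.110 μg/mL.
Steady-state trough Cmin,ss = Cmax,ss·f ≈ 16.110 × 0.6910 ≈ 11.132 μg/mL.
Trough 11.1 μg/mL vs MEC 17 μg/mL: subtherapeutic.

11.1 μg/mL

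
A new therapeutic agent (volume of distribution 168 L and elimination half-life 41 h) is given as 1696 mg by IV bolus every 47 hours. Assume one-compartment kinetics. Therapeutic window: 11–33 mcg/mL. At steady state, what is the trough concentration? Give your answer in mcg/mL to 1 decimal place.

8.3 mcg/mL

τ/t½ = 47/41 ≈ 1.1463, so fraction remaining f = (1/2)^(47/41) ≈ 0.4518.
At steady state, accumulation factor R = 1/(1 − e^(−kτ)) ≈ 1.8242.
Each bolus raises the concentration by D/Vd = 1696/168 ≈ 10.095 mcg/mL.
Steady-state peak Cmax,ss = C₀·R ≈ 10.095 × 1.8242 ≈ 18.415 mcg/mL.
Steady-state trough Cmin,ss = Cmax,ss·f ≈ 18.415 × 0.4518 ≈ 8.320 mcg/mL.
Trough 8.3 mcg/mL vs MEC 11 mcg/mL: subtherapeutic.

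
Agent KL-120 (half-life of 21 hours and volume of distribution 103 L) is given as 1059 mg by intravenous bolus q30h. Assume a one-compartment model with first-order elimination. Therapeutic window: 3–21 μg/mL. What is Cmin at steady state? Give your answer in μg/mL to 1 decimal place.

Over one 30-h interval, 30/21 ≈ 1.4286 half-lives elapse, leaving f ≈ 0.3715 of each dose.
Each bolus raises the concentration by D/Vd = 1059/103 ≈ 10.282 μg/mL.
Steady-state trough Cmin,ss = C₀·f/(1−f) ≈ 10.282 × 0.3715/0.6285 ≈ 6.078 μg/mL.
Trough 6.1 μg/mL vs MEC 3 μg/mL: adequate.

6.1 μg/mL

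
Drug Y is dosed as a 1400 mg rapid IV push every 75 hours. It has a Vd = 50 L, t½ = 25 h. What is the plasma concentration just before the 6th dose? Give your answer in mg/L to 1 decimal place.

4.0 mg/L

f = (1/2)^(τ/t½) = (1/2)^(75/25) ≈ 0.1250.
C₀ = D/Vd = 1400/50 ≈ 28.000 mg/L.
Before the 6th dose, 5 doses have been given. Superposition: Cmin = C₀·(f + f² + … + f^5).
≈ 28.000 × (0.1250 + 0.0156 + 0.0020 + 0.0002 + 0.0000) ≈ 28.000 × 0.1428 ≈ 3.998 mg/L.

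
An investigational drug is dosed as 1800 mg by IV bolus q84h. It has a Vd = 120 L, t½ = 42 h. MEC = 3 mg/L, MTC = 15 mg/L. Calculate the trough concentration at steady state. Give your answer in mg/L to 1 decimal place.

τ = 84 h = 2 half-lives, so f = (1/2)^2 = 0.25.
Accumulation ratio R = 1/(1 − f) = 1/0.75 = 4/3.
Single-dose peak C₀ = D/Vd = 1800/120 = 15 mg/L.
Steady-state peak Cmax,ss = C₀·R = 15 × 4/3 ≈ 20.000 mg/L.
Steady-state trough Cmin,ss = Cmax,ss·f ≈ 20.000 × 0.25 ≈ 5.000 mg/L.
Trough 5.0 mg/L vs MEC 3 mg/L: adequate.

5.0 mg/L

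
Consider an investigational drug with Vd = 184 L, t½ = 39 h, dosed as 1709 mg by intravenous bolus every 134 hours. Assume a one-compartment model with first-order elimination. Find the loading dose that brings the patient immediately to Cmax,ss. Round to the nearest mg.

f = (1/2)^(134/39) ≈ 0.092404; accumulation ratio R = 1/(1−f) ≈ 1.10181.
Loading dose to hit Cmax,ss on first dose: D_load = D_maint·R ≈ 1709 × 1.10181 ≈ 1882.99 mg.

1883 mg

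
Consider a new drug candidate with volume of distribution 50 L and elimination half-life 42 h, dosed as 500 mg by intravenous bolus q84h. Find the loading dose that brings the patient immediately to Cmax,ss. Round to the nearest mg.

f = (1/2)^(84/42) ≈ 0.250000; accumulation ratio R = 1/(1−f) ≈ 1.33333.
Loading dose to hit Cmax,ss on first dose: D_load = D_maint·R ≈ 500 × 1.33333 ≈ 666.66 mg.

667 mg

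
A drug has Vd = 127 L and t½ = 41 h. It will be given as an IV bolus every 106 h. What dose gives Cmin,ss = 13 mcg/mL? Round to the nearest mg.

8258 mg

τ/t½ = 106/41 ≈ 2.5854, so f = (1/2)^(106/41) ≈ 0.166620.
Cmin,ss = (D/Vd)·f/(1−f), so D = Cmin,ss·Vd·(1−f)/f.
D = 13 × 127 × (1−f)/f ≈ 13 × 127 × 5.00168 ≈ 8257.77 mg.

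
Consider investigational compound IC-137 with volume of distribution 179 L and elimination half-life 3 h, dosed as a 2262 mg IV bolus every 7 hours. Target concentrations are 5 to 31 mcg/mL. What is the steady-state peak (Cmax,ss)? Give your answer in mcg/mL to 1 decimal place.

τ/t½ = 7/3 ≈ 2.3333, so fraction remaining f = (1/2)^(7/3) ≈ 0.1984.
At steady state, accumulation factor R = 1/(1 − e^(−kτ)) ≈ 1.2475.
Single-dose peak C₀ = D/Vd = 2262/179 ≈ 12.637 mcg/mL.
Steady-state peak Cmax,ss = C₀·R ≈ 12.637 × 1.2475 ≈ 15.765 mcg/mL.
Peak 15.8 mcg/mL vs MTC 31 mcg/mL: below toxic threshold.

15.8 mcg/mL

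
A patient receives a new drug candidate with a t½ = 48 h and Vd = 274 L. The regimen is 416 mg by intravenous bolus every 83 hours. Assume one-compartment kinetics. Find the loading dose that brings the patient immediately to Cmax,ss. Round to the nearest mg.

f = (1/2)^(83/48) ≈ 0.301626; accumulation ratio R = 1/(1−f) ≈ 1.43190.
Loading dose to hit Cmax,ss on first dose: D_load = D_maint·R ≈ 416 × 1.43190 ≈ 595.67 mg.

596 mg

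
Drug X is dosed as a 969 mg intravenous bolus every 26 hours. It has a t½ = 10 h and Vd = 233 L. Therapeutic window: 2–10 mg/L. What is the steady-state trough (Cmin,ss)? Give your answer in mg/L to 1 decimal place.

Over one 26-h interval, 26/10 ≈ 2.6 half-lives elapse, leaving f ≈ 0.1649 of each dose.
Each bolus raises the concentration by D/Vd = 969/233 ≈ 4.159 mg/L.
Steady-state trough Cmin,ss = C₀·f/(1−f) ≈ 4.159 × 0.1649/0.8351 ≈ 0.821 mg/L.
Trough 0.8 mg/L vs MEC 2 mg/L: subtherapeutic.

0.8 mg/L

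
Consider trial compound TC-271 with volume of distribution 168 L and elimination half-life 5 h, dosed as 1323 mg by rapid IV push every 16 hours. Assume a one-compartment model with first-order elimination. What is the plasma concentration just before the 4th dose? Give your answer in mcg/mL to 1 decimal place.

1.0 mcg/mL

f = (1/2)^(τ/t½) = (1/2)^(16/5) ≈ 0.1088.
C₀ = D/Vd = 1323/168 ≈ 7.875 mcg/mL.
Before the 4th dose, 3 doses have been given. Superposition: Cmin = C₀·(f + f² + … + f^3).
≈ 7.875 × (0.1088 + 0.0118 + 0.0013) ≈ 7.875 × 0.1219 ≈ 0.960 mcg/mL.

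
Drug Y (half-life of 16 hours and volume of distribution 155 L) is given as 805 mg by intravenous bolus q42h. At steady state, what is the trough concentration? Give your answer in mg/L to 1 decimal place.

k = ln2/t½ = ln2/16 ≈ 0.043322 h⁻¹; fraction remaining f = e^(−kτ) = e^(−0.043322×42) ≈ 0.1621.
Single-dose peak C₀ = D/Vd = 805/155 ≈ 5.194 mg/L.
Steady-state trough Cmin,ss = C₀·f/(1−f) ≈ 5.194 × 0.1621/0.8379 ≈ 1.005 mg/L.

1.0 mg/L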